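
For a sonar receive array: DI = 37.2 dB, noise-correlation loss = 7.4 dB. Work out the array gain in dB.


AG = DI - L_corr = 37.2 - 7.4 = 29.8

29.8 dB


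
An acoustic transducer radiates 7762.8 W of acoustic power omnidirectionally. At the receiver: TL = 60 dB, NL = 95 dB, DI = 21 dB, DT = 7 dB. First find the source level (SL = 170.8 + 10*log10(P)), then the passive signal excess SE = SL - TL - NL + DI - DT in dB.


Step 1: SL = 170.8 + 10*log10(7762.8) = 209.7 dB
Step 2: SE = SL - TL - NL + DI - DT = 209.7 - 60 - 95 + 21 - 7 = 68.7

68.7 dB


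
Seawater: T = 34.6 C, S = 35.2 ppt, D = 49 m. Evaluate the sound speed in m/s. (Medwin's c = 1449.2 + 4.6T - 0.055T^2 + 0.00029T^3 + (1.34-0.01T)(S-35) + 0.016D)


1555.51 m/s


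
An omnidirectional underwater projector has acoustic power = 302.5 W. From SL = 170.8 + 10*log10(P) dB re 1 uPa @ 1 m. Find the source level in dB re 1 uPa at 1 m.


SL = 170.8 + 10*log10(302.5) = 170.8 + 24.81 = 195.61

195.61 dB


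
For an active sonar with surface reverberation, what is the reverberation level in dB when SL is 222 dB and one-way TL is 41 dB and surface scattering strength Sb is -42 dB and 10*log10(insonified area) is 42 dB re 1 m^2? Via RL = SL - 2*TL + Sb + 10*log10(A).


RL = SL - 2*TL + Sb + 10*log10(A) = 222 - 2*41 + (-42) + 42 = 140

140 dB


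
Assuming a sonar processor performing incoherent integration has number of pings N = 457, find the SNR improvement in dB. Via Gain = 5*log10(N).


Gain = 5*log10(457) = 13.3

13.3 dB


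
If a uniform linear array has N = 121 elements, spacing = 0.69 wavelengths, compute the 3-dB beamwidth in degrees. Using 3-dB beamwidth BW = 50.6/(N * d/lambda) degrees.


BW = 50.6 / (121 * 0.69) = 50.6 / 83.49 = 0.61

0.61 deg


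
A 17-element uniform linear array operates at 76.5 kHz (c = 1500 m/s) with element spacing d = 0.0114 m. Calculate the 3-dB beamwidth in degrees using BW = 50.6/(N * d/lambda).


Step 1: lambda = 1500/76500 = 0.01961 m
Step 2: d/lambda = 0.0114/0.01961 = 0.5813
Step 3: BW = 50.6/(N * d/lambda) = 50.6/(17 * 0.5813) = 5.12

5.12 deg


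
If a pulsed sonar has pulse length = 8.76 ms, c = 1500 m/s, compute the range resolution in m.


dR = c*tau/2 = 1500 * 8.76e-3 / 2 = 6.57

6.57 m


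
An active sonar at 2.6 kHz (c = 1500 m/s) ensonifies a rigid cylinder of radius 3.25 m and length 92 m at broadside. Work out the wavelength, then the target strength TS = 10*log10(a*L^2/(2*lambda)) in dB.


Step 1: lambda = c/f = 1500/2600 = 0.57692 m
Step 2: TS = 10*log10(a*L^2/(2*lambda)) = 10*log10(3.25*92^2/(2*0.57692)) = 43.77

43.77 dB


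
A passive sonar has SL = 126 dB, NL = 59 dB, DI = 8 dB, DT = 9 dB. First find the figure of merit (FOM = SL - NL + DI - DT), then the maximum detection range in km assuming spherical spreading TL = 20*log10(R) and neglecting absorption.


Step 1: FOM = SL - NL + DI - DT = 126 - 59 + 8 - 9 = 66 dB
Step 2: at max range FOM = TL = 20*log10(R), so R = 10^(66/20) = 1995.26 m = 2.0 km

2.0 km


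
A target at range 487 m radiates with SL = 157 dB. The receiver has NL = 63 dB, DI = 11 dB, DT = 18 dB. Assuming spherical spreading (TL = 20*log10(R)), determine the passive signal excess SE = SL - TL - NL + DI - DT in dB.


33.25 dB


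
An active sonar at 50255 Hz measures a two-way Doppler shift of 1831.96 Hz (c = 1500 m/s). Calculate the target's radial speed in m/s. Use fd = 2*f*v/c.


From fd = 2*f*v/c, v = c*fd/(2*f) = 1500 * 1831.96 / (2*50255) = 27.34

27.34 m/s


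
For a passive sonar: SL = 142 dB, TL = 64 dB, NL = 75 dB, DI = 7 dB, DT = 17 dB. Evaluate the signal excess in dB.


SE = SL - TL - NL + DI - DT = 142 - 64 - 75 + 7 - 17 = -7

-7 dB


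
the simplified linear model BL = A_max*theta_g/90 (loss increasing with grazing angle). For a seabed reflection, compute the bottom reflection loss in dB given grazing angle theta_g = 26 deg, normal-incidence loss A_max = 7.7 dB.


2.22 dB


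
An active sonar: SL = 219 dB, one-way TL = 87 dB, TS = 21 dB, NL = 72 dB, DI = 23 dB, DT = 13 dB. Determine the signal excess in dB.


SE = SL - 2*TL + TS - NL + DI - DT = 219 - 2*87 + (21) - 72 + 23 - 13 = 4

4 dB


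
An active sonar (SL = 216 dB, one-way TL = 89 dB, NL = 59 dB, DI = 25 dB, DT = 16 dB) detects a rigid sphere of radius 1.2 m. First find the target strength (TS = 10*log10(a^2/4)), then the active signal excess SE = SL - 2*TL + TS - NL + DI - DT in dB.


Step 1: TS = 10*log10(1.2^2/4) = -4.44 dB
Step 2: SE = SL - 2*TL + TS - NL + DI - DT = 216 - 2*89 + (-4.44) - 59 + 25 - 16 = -16.44

-16.44 dB


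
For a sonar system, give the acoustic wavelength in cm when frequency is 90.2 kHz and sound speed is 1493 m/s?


1.66 cm


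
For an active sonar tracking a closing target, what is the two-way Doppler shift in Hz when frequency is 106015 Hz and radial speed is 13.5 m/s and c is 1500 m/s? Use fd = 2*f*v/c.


fd = 2*f*v/c = 2 * 106015 * 13.5 / 1500 = 1908.27

1908.27 Hz


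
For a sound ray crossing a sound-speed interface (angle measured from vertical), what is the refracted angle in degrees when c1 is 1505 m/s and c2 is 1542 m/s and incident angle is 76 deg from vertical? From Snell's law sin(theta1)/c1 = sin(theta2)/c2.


sin(theta2) = (c2/c1)*sin(theta1) = (1542/1505)*sin(76 deg) = 0.99415
theta2 = arcsin(0.99415) = 83.8

83.8 deg


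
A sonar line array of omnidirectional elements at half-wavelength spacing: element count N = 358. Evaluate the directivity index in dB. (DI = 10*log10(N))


25.54 dB


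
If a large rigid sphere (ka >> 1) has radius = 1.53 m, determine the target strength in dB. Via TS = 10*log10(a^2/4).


TS = 10*log10(1.53^2 / 4) = 10*log10(0.585225) = -2.33

-2.33 dB


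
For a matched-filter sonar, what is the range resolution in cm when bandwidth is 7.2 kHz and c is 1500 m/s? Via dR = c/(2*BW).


dR = c/(2*BW) = 1500 / (2 * 7.2e3) = 0.1042 m = 10.42 cm

10.42 cm


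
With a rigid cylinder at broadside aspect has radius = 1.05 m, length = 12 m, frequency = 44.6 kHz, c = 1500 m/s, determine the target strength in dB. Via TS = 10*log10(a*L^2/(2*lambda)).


33.52 dB


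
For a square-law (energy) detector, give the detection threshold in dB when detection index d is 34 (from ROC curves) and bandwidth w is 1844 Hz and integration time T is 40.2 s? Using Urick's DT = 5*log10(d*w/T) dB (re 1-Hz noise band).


DT = 5*log10(d*w/T) = 5*log10(34 * 1844 / 40.2) = 5*log10(1559.6) = 15.97

15.97 dB


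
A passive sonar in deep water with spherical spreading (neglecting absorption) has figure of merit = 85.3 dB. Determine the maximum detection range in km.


18.41 km


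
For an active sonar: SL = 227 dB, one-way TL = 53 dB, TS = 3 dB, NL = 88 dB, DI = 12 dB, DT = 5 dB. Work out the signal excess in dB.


43 dB


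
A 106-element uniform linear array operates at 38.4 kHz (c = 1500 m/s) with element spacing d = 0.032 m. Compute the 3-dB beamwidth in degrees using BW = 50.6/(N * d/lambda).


0.58 deg


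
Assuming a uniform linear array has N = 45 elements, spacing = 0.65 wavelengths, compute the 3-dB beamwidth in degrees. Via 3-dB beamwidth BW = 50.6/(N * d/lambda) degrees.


1.73 deg


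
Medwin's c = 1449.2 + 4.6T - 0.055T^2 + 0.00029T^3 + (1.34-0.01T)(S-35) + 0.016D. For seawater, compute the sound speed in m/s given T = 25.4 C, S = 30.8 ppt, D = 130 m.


c = 1449.2 + 4.6*25.4 - 0.055*25.4^2 + 0.00029*25.4^3 + (1.34 - 0.01*25.4)*(30.8 - 35) + 0.016*130 = 1532.83

1532.83 m/s


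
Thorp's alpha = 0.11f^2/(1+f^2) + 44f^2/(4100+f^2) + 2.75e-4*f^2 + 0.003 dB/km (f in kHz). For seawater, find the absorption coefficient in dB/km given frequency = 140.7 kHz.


42.008 dB/km


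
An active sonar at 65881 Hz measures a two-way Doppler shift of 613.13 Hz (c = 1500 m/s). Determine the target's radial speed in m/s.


6.98 m/s


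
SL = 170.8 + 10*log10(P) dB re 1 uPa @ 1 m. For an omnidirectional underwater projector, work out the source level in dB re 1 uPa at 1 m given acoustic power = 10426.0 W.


SL = 170.8 + 10*log10(10426.0) = 170.8 + 40.18 = 210.98

210.98 dB


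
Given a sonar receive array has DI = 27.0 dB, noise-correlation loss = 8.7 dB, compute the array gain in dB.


AG = DI - L_corr = 27.0 - 8.7 = 18.3

18.3 dB


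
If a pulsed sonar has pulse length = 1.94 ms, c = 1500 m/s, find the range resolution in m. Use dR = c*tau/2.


1.455 m


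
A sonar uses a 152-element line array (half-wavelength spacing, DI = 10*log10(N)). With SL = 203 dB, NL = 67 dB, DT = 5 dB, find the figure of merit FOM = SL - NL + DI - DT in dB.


Step 1: DI = 10*log10(152) = 21.82 dB
Step 2: FOM = SL - NL + DI - DT = 203 - 67 + 21.82 - 5 = 152.82

152.82 dB


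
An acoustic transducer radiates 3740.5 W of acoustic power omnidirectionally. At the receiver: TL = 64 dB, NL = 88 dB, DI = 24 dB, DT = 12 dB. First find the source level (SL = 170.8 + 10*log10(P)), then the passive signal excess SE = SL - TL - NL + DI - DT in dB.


Step 1: SL = 170.8 + 10*log10(3740.5) = 206.53 dB
Step 2: SE = SL - TL - NL + DI - DT = 206.53 - 64 - 88 + 24 - 12 = 66.53

66.53 dB


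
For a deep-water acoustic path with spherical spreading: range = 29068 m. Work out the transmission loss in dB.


89.27 dB


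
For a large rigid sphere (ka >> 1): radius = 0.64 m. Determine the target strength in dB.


TS = 10*log10(0.64^2 / 4) = 10*log10(0.1024) = -9.9

-9.9 dB


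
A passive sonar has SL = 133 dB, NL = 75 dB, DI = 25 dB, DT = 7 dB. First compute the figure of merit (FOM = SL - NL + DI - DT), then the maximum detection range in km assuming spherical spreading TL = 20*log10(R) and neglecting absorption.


Step 1: FOM = SL - NL + DI - DT = 133 - 75 + 25 - 7 = 76 dB
Step 2: at max range FOM = TL = 20*log10(R), so R = 10^(76/20) = 6309.57 m = 6.31 km

6.31 km


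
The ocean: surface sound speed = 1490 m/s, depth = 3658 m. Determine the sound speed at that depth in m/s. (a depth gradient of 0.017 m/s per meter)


c = 1490 + 0.017 * 3658 = 1552.186

1552.186 m/s


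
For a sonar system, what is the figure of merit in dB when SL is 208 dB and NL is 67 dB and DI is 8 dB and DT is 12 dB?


137 dB


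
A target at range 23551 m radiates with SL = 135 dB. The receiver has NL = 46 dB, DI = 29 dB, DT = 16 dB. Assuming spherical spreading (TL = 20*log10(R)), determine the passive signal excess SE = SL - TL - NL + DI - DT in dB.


Step 1: TL = 20*log10(23551) = 87.44 dB
Step 2: SE = 135 - 87.44 - 46 + 29 - 16 = 14.56

14.56 dB


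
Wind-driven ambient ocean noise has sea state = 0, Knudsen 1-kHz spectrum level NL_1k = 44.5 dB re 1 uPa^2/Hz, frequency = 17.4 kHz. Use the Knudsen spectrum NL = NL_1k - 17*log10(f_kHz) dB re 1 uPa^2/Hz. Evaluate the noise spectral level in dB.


23.41 dB


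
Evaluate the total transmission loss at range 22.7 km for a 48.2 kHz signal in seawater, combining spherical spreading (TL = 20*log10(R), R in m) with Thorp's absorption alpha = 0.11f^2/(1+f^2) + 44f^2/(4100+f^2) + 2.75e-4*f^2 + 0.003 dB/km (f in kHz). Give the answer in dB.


Step 1 (Thorp): alpha = 0.11*2323.24/(1+2323.24) + 44*2323.24/(4100+2323.24) + 2.75e-4*2323.24 + 0.003 = 16.6663 dB/km
Step 2: TL_spread = 20*log10(22700) = 87.12 dB
Step 3: TL_abs = alpha*R = 16.6663 * 22.7 = 378.33 dB
Step 4: TL_total = 87.12 + 378.33 = 465.45

465.45 dB


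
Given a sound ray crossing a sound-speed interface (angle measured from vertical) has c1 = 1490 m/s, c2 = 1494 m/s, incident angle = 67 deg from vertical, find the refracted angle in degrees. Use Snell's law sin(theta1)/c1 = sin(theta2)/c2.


sin(theta2) = (c2/c1)*sin(theta1) = (1494/1490)*sin(67 deg) = 0.92298
theta2 = arcsin(0.92298) = 67.37

67.37 deg


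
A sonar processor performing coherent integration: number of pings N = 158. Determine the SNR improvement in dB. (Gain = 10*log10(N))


Gain = 10*log10(158) = 21.99

21.99 dB


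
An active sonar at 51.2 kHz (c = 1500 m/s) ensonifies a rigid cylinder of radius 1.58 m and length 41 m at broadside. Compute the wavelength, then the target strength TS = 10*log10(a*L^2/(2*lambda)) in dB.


Step 1: lambda = c/f = 1500/51200 = 0.0293 m
Step 2: TS = 10*log10(a*L^2/(2*lambda)) = 10*log10(1.58*41^2/(2*0.0293)) = 46.56

46.56 dB


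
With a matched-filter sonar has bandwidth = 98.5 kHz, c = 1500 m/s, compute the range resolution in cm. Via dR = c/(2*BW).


0.76 cm


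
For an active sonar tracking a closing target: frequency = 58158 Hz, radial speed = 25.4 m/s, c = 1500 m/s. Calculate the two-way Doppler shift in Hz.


fd = 2*f*v/c = 2 * 58158 * 25.4 / 1500 = 1969.62

1969.62 Hz


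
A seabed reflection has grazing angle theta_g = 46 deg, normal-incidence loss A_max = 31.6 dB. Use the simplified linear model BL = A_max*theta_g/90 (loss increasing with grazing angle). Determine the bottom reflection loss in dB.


16.15 dB


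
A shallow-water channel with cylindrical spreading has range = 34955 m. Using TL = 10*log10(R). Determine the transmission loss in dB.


TL = 10*log10(34955) = 45.44

45.44 dB


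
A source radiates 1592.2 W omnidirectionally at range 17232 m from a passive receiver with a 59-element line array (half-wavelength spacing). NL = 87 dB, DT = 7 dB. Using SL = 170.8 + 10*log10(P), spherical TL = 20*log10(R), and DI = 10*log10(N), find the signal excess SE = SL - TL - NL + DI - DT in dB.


41.8 dB


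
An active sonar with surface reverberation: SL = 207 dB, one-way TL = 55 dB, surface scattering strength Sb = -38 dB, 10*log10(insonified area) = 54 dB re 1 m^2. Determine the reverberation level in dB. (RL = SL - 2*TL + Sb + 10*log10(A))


RL = SL - 2*TL + Sb + 10*log10(A) = 207 - 2*55 + (-38) + 54 = 113

113 dB


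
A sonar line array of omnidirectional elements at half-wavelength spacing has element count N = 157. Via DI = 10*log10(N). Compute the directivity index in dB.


DI = 10*log10(157) = 21.96

21.96 dB


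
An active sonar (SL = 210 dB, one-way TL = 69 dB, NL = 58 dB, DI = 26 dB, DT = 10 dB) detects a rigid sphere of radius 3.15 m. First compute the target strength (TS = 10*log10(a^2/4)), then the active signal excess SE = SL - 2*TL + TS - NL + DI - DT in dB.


Step 1: TS = 10*log10(3.15^2/4) = 3.95 dB
Step 2: SE = SL - 2*TL + TS - NL + DI - DT = 210 - 2*69 + (3.95) - 58 + 26 - 10 = 33.95

33.95 dB


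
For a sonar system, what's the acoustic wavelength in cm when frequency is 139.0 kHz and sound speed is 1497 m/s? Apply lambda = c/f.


lambda = c/f = 1497 / 139000 = 0.0108 m = 1.08 cm

1.08 cm


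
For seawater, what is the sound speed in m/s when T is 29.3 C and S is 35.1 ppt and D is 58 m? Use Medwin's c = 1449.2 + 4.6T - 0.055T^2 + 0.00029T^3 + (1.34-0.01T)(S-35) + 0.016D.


c = 1449.2 + 4.6*29.3 - 0.055*29.3^2 + 0.00029*29.3^3 + (1.34 - 0.01*29.3)*(35.1 - 35) + 0.016*58 = 1545.09

1545.09 m/s


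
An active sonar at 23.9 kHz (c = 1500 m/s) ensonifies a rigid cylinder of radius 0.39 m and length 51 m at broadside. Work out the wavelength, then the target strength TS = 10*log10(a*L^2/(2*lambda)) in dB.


Step 1: lambda = c/f = 1500/23900 = 0.06276 m
Step 2: TS = 10*log10(a*L^2/(2*lambda)) = 10*log10(0.39*51^2/(2*0.06276)) = 39.07

39.07 dB


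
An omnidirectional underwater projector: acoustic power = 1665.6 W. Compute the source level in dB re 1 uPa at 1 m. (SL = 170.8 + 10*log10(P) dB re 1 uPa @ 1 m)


203.02 dB


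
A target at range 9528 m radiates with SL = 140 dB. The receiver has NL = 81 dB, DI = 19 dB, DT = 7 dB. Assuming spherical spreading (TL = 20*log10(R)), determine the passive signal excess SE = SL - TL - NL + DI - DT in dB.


Step 1: TL = 20*log10(9528) = 79.58 dB
Step 2: SE = 140 - 79.58 - 81 + 19 - 7 = -8.58

-8.58 dB


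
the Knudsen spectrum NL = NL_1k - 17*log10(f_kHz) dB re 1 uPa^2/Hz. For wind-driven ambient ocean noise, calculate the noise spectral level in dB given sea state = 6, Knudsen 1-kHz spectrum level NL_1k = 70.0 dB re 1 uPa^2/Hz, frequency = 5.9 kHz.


NL = NL_1k - 17*log10(f_kHz) = 70.0 - 17*log10(5.9) = 70.0 - (13.1) = 56.9

56.9 dB


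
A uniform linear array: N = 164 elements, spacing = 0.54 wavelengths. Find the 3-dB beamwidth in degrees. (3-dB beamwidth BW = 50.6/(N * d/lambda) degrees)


BW = 50.6 / (164 * 0.54) = 50.6 / 88.56 = 0.57

0.57 deg


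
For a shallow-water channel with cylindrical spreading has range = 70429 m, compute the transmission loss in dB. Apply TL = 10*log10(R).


TL = 10*log10(70429) = 48.48

48.48 dB


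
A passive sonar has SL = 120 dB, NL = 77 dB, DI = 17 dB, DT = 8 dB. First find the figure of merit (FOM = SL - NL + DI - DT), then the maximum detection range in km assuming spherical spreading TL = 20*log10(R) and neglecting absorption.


Step 1: FOM = SL - NL + DI - DT = 120 - 77 + 17 - 8 = 52 dB
Step 2: at max range FOM = TL = 20*log10(R), so R = 10^(52/20) = 398.11 m = 0.4 km

0.4 km


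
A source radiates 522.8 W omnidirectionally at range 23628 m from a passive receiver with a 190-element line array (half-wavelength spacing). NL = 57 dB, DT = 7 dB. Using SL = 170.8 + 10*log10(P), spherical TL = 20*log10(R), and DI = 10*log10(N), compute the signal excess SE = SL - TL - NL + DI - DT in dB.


Step 1: SL = 170.8 + 10*log10(522.8) = 197.98 dB
Step 2: TL = 20*log10(23628) = 87.47 dB
Step 3: DI = 10*log10(190) = 22.79 dB
Step 4: SE = SL - TL - NL + DI - DT = 197.98 - 87.47 - 57 + 22.79 - 7 = 69.3

69.3 dB


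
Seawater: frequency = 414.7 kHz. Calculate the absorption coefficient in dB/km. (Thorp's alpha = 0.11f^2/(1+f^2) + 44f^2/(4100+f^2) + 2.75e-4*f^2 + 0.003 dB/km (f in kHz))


90.382 dB/km


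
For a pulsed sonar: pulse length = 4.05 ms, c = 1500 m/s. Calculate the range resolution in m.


dR = c*tau/2 = 1500 * 4.05e-3 / 2 = 3.0375

3.0375 m


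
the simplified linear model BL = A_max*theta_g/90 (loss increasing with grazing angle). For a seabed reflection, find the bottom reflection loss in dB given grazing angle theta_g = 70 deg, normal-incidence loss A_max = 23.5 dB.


BL = A_max * theta_g / 90 = 23.5 * 70 / 90 = 18.28

18.28 dB


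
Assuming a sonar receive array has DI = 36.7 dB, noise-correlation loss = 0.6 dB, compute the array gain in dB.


AG = DI - L_corr = 36.7 - 0.6 = 36.1

36.1 dB


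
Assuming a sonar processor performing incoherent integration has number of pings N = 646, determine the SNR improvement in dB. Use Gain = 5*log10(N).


14.05 dB


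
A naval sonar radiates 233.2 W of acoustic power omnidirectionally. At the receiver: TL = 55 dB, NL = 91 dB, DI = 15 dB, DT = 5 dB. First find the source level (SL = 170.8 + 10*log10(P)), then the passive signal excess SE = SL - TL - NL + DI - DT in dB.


Step 1: SL = 170.8 + 10*log10(233.2) = 194.48 dB
Step 2: SE = SL - TL - NL + DI - DT = 194.48 - 55 - 91 + 15 - 5 = 58.48

58.48 dB


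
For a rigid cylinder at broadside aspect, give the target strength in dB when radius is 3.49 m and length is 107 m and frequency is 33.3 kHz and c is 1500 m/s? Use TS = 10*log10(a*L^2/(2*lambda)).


lambda = 1500/33300 = 0.04505 m
TS = 10*log10(3.49*107^2/(2*0.04505)) = 56.47

56.47 dB


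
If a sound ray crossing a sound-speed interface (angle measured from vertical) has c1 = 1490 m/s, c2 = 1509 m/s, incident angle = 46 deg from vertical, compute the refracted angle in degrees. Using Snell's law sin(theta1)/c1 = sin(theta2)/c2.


sin(theta2) = (c2/c1)*sin(theta1) = (1509/1490)*sin(46 deg) = 0.72851
theta2 = arcsin(0.72851) = 46.76

46.76 deg


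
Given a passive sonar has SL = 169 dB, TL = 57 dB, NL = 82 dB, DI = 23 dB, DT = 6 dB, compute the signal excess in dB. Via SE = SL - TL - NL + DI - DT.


47 dB


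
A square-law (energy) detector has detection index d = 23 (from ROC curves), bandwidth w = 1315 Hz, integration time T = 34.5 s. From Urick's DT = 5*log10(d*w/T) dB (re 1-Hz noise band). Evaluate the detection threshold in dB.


DT = 5*log10(d*w/T) = 5*log10(23 * 1315 / 34.5) = 5*log10(876.67) = 14.71

14.71 dB


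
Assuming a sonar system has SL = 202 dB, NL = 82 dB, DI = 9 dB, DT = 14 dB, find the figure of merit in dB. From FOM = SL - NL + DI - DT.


FOM = SL - NL + DI - DT = 202 - 82 + 9 - 14 = 115

115 dB


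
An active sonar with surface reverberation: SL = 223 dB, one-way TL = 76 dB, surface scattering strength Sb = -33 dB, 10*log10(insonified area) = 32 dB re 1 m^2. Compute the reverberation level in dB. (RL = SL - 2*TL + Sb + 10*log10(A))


RL = SL - 2*TL + Sb + 10*log10(A) = 223 - 2*76 + (-33) + 32 = 70

70 dB


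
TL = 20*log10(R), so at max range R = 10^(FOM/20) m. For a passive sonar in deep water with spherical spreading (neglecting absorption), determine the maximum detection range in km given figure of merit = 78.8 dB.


At max range FOM = TL, so 20*log10(R) = 78.8
R = 10^(78.8/20) = 8709.64 m = 8.71 km

8.71 km


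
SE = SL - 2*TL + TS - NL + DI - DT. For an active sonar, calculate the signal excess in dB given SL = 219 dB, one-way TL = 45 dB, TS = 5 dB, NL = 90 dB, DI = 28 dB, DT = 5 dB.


SE = SL - 2*TL + TS - NL + DI - DT = 219 - 2*45 + (5) - 90 + 28 - 5 = 67

67 dB


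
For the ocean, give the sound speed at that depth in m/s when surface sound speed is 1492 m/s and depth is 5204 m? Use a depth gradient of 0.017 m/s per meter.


c = 1492 + 0.017 * 5204 = 1580.468

1580.468 m/s


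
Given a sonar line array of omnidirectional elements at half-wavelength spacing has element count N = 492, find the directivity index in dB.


26.92 dB


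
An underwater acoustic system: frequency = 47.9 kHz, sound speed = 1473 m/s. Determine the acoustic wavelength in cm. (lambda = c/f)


lambda = c/f = 1473 / 47900 = 0.0308 m = 3.08 cm

3.08 cm


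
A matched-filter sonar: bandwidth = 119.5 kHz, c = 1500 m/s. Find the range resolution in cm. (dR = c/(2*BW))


dR = c/(2*BW) = 1500 / (2 * 119.5e3) = 0.0063 m = 0.63 cm

0.63 cm


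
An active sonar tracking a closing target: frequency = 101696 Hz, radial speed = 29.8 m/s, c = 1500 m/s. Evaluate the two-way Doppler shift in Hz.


4040.72 Hz


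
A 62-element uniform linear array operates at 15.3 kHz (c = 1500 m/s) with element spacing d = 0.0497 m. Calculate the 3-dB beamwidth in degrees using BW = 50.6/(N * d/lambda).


Step 1: lambda = 1500/15300 = 0.09804 m
Step 2: d/lambda = 0.0497/0.09804 = 0.5069
Step 3: BW = 50.6/(N * d/lambda) = 50.6/(62 * 0.5069) = 1.61

1.61 deg


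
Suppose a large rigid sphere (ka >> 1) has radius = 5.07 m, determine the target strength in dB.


TS = 10*log10(5.07^2 / 4) = 10*log10(6.426225) = 8.08

8.08 dB


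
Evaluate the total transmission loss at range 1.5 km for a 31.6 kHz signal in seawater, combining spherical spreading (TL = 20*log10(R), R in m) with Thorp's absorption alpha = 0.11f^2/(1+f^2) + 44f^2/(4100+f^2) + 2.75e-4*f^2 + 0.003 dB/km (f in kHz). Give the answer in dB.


77.03 dB


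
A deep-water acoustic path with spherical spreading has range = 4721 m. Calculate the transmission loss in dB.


TL = 20*log10(4721) = 73.48

73.48 dB


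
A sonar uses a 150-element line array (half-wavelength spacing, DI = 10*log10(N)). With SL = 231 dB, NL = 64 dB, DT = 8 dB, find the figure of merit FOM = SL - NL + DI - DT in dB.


180.76 dB


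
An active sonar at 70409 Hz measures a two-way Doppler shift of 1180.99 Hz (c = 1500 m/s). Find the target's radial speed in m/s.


From fd = 2*f*v/c, v = c*fd/(2*f) = 1500 * 1180.99 / (2*70409) = 12.58

12.58 m/s


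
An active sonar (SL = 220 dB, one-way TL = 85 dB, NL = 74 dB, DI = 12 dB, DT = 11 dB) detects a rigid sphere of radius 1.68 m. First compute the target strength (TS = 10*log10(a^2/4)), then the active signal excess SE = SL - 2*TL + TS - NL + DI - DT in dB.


Step 1: TS = 10*log10(1.68^2/4) = -1.51 dB
Step 2: SE = SL - 2*TL + TS - NL + DI - DT = 220 - 2*85 + (-1.51) - 74 + 12 - 11 = -24.51

-24.51 dB


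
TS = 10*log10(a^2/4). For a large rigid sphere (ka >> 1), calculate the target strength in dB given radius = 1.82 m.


TS = 10*log10(1.82^2 / 4) = 10*log10(0.8281) = -0.82

-0.82 dB


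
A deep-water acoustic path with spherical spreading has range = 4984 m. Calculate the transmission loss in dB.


73.95 dB


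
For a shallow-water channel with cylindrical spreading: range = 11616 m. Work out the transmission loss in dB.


TL = 10*log10(11616) = 40.65

40.65 dB


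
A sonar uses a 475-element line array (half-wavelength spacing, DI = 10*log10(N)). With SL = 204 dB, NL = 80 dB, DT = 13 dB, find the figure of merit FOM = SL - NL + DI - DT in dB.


137.77 dB


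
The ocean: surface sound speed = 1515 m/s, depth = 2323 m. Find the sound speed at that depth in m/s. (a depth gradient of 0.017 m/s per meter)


c = 1515 + 0.017 * 2323 = 1554.491

1554.491 m/s


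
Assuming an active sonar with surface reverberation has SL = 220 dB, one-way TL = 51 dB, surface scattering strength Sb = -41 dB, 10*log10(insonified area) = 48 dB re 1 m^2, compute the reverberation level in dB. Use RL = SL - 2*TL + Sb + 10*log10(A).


125 dB


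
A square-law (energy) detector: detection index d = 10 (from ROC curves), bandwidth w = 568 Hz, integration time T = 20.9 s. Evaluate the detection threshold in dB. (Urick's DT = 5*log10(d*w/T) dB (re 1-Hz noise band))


12.17 dB


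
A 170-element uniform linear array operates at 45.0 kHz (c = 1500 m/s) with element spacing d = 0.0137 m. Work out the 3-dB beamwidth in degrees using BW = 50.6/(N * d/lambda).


0.72 deg


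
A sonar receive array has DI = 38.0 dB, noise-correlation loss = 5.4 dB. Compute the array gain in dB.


32.6 dB


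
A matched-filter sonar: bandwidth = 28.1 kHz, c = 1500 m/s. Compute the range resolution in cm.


2.67 cm


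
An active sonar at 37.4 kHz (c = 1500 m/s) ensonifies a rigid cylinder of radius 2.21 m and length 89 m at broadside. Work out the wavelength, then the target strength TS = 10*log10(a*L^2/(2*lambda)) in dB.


Step 1: lambda = c/f = 1500/37400 = 0.04011 m
Step 2: TS = 10*log10(a*L^2/(2*lambda)) = 10*log10(2.21*89^2/(2*0.04011)) = 53.39

53.39 dB


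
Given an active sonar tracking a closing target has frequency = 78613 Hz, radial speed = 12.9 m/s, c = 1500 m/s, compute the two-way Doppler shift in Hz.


fd = 2*f*v/c = 2 * 78613 * 12.9 / 1500 = 1352.14

1352.14 Hz


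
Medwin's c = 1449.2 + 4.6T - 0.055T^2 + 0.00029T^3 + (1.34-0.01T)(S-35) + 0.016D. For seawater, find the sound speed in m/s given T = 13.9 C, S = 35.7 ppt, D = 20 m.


c = 1449.2 + 4.6*13.9 - 0.055*13.9^2 + 0.00029*13.9^3 + (1.34 - 0.01*13.9)*(35.7 - 35) + 0.016*20 = 1504.45

1504.45 m/s


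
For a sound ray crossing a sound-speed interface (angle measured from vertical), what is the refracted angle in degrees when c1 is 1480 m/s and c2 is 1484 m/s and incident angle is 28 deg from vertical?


28.08 deg


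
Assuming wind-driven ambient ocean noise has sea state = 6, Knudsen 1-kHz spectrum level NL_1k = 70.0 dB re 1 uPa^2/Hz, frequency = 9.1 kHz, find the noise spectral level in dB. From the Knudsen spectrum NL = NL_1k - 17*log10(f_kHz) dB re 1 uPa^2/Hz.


NL = NL_1k - 17*log10(f_kHz) = 70.0 - 17*log10(9.1) = 70.0 - (16.3) = 53.7

53.7 dB


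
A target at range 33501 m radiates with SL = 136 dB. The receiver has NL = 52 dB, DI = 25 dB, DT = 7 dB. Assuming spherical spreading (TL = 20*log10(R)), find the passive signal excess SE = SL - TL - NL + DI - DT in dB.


Step 1: TL = 20*log10(33501) = 90.5 dB
Step 2: SE = 136 - 90.5 - 52 + 25 - 7 = 11.5

11.5 dB


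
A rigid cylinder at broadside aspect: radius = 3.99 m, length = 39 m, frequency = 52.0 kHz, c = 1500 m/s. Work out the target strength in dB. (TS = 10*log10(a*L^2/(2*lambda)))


lambda = 1500/52000 = 0.02885 m
TS = 10*log10(3.99*39^2/(2*0.02885)) = 50.22

50.22 dB


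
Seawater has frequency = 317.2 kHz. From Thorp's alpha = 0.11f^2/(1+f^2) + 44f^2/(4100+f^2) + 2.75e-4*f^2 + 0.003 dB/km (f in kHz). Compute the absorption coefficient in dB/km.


70.06 dB/km


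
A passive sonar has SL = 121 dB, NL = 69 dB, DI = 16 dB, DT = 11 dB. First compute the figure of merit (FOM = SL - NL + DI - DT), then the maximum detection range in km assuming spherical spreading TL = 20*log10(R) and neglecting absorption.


Step 1: FOM = SL - NL + DI - DT = 121 - 69 + 16 - 11 = 57 dB
Step 2: at max range FOM = TL = 20*log10(R), so R = 10^(57/20) = 707.95 m = 0.71 km

0.71 km


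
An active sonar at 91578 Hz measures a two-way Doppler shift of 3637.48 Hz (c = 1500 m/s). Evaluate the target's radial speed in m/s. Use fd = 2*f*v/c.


From fd = 2*f*v/c, v = c*fd/(2*f) = 1500 * 3637.48 / (2*91578) = 29.79

29.79 m/s


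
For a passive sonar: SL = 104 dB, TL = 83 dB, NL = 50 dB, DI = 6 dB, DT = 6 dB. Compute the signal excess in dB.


SE = SL - TL - NL + DI - DT = 104 - 83 - 50 + 6 - 6 = -29

-29 dB


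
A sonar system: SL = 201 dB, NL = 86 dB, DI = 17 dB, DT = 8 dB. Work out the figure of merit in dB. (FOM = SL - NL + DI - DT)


FOM = SL - NL + DI - DT = 201 - 86 + 17 - 8 = 124

124 dB


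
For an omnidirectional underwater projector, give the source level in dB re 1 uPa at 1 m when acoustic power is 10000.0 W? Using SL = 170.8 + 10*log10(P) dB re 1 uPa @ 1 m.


SL = 170.8 + 10*log10(10000.0) = 170.8 + 40.0 = 210.8

210.8 dB


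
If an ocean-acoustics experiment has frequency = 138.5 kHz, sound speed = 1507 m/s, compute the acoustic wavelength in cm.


lambda = c/f = 1507 / 138500 = 0.0109 m = 1.09 cm

1.09 cm


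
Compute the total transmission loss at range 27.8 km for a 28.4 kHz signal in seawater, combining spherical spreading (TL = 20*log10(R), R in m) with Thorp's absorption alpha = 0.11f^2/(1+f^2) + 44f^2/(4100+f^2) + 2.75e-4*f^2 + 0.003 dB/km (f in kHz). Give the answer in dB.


Step 1 (Thorp): alpha = 0.11*806.56/(1+806.56) + 44*806.56/(4100+806.56) + 2.75e-4*806.56 + 0.003 = 7.5676 dB/km
Step 2: TL_spread = 20*log10(27800) = 88.88 dB
Step 3: TL_abs = alpha*R = 7.5676 * 27.8 = 210.38 dB
Step 4: TL_total = 88.88 + 210.38 = 299.26

299.26 dB


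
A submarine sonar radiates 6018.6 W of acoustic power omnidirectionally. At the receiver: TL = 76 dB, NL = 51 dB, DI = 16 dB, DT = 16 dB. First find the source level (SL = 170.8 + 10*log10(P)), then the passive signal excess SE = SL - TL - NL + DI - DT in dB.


Step 1: SL = 170.8 + 10*log10(6018.6) = 208.59 dB
Step 2: SE = SL - TL - NL + DI - DT = 208.59 - 76 - 51 + 16 - 16 = 81.59

81.59 dB


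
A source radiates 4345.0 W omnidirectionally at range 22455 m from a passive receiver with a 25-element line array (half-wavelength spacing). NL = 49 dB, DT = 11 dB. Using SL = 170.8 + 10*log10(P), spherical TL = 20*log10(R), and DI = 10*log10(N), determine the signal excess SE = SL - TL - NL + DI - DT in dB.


Step 1: SL = 170.8 + 10*log10(4345.0) = 207.18 dB
Step 2: TL = 20*log10(22455) = 87.03 dB
Step 3: DI = 10*log10(25) = 13.98 dB
Step 4: SE = SL - TL - NL + DI - DT = 207.18 - 87.03 - 49 + 13.98 - 11 = 74.13

74.13 dB


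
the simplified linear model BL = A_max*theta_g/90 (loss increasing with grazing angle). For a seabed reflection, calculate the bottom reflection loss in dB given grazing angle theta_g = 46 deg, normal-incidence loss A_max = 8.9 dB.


4.55 dB


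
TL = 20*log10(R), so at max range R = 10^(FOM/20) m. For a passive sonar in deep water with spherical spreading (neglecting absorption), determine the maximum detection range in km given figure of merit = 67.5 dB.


2.37 km


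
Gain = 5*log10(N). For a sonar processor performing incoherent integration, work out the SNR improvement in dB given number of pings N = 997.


Gain = 5*log10(997) = 14.99

14.99 dB


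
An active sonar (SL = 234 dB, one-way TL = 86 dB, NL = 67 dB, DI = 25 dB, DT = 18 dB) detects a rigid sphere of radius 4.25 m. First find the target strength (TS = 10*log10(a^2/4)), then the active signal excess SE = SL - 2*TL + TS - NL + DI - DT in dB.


Step 1: TS = 10*log10(4.25^2/4) = 6.55 dB
Step 2: SE = SL - 2*TL + TS - NL + DI - DT = 234 - 2*86 + (6.55) - 67 + 25 - 18 = 8.55

8.55 dB


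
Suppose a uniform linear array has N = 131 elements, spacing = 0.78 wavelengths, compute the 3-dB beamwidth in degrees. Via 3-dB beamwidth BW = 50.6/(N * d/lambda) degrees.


BW = 50.6 / (131 * 0.78) = 50.6 / 102.18 = 0.5

0.5 deg


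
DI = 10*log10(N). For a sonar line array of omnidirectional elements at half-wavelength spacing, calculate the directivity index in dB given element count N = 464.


26.67 dB


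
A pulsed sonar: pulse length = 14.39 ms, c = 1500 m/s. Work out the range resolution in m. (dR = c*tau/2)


dR = c*tau/2 = 1500 * 14.39e-3 / 2 = 10.7925

10.7925 m


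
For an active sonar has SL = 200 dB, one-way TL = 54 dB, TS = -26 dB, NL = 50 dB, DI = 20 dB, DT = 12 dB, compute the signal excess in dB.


SE = SL - 2*TL + TS - NL + DI - DT = 200 - 2*54 + (-26) - 50 + 20 - 12 = 24

24 dB


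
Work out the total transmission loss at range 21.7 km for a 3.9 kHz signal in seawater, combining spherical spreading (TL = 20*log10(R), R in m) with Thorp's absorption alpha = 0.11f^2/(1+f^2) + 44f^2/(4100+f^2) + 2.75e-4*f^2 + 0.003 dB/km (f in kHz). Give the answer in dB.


92.65 dB


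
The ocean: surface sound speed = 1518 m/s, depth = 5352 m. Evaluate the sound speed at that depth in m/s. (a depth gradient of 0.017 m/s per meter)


c = 1518 + 0.017 * 5352 = 1608.984

1608.984 m/s


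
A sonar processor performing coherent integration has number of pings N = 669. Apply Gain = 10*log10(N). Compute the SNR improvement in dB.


28.25 dB


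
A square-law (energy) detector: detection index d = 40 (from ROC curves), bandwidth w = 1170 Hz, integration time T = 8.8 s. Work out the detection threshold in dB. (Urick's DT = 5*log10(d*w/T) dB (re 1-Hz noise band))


DT = 5*log10(d*w/T) = 5*log10(40 * 1170 / 8.8) = 5*log10(5318.18) = 18.63

18.63 dB


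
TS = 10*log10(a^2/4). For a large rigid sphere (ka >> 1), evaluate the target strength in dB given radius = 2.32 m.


TS = 10*log10(2.32^2 / 4) = 10*log10(1.3456) = 1.29

1.29 dB


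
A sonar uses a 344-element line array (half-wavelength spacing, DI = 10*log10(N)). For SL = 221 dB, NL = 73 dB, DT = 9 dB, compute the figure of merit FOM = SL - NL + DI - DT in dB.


Step 1: DI = 10*log10(344) = 25.37 dB
Step 2: FOM = SL - NL + DI - DT = 221 - 73 + 25.37 - 9 = 164.37

164.37 dB


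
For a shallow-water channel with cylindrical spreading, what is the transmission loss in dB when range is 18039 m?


42.56 dB


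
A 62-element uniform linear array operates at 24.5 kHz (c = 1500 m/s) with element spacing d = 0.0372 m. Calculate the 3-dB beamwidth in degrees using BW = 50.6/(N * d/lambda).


Step 1: lambda = 1500/24500 = 0.06122 m
Step 2: d/lambda = 0.0372/0.06122 = 0.6076
Step 3: BW = 50.6/(N * d/lambda) = 50.6/(62 * 0.6076) = 1.34

1.34 deg


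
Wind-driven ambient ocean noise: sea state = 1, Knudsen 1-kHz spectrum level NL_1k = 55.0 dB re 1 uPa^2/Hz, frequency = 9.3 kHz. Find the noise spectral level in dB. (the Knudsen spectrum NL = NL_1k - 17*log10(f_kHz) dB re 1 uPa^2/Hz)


38.54 dB


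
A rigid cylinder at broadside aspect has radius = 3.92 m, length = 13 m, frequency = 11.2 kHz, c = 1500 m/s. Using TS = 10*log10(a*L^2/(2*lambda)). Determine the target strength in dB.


lambda = 1500/11200 = 0.13393 m
TS = 10*log10(3.92*13^2/(2*0.13393)) = 33.93

33.93 dB


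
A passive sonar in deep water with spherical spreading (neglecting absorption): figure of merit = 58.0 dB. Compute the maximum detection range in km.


At max range FOM = TL, so 20*log10(R) = 58.0
R = 10^(58.0/20) = 794.33 m = 0.79 km

0.79 km


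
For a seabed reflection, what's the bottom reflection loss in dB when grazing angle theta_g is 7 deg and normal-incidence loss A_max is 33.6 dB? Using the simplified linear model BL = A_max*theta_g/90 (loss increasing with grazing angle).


BL = A_max * theta_g / 90 = 33.6 * 7 / 90 = 2.61

2.61 dB


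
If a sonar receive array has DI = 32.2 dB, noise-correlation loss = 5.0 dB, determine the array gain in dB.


AG = DI - L_corr = 32.2 - 5.0 = 27.2

27.2 dB


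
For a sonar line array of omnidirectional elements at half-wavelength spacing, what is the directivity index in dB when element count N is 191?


DI = 10*log10(191) = 22.81

22.81 dB


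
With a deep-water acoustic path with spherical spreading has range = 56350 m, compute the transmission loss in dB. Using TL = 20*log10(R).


TL = 20*log10(56350) = 95.02

95.02 dB


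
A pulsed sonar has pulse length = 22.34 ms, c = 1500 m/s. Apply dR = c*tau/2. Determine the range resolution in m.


dR = c*tau/2 = 1500 * 22.34e-3 / 2 = 16.755

16.755 m


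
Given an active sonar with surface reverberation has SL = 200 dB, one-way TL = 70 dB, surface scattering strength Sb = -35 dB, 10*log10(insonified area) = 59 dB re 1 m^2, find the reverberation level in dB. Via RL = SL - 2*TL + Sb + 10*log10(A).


84 dB


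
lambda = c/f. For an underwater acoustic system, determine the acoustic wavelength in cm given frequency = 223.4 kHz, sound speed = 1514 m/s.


0.68 cm


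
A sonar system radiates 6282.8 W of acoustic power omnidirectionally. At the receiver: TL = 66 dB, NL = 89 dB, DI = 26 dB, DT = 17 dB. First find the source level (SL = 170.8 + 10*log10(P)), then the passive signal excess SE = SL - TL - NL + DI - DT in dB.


Step 1: SL = 170.8 + 10*log10(6282.8) = 208.78 dB
Step 2: SE = SL - TL - NL + DI - DT = 208.78 - 66 - 89 + 26 - 17 = 62.78

62.78 dB


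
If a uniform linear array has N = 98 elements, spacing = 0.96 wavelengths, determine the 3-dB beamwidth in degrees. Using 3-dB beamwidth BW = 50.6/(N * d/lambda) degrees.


0.54 deg


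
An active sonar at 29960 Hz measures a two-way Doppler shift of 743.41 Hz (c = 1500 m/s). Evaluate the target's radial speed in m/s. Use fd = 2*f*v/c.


18.61 m/s


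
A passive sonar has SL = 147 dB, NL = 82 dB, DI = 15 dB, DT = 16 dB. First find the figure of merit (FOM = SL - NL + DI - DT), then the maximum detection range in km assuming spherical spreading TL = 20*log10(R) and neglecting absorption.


Step 1: FOM = SL - NL + DI - DT = 147 - 82 + 15 - 16 = 64 dB
Step 2: at max range FOM = TL = 20*log10(R), so R = 10^(64/20) = 1584.89 m = 1.58 km

1.58 km


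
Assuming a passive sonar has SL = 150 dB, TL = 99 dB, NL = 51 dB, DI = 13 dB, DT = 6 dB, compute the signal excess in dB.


SE = SL - TL - NL + DI - DT = 150 - 99 - 51 + 13 - 6 = 7

7 dB


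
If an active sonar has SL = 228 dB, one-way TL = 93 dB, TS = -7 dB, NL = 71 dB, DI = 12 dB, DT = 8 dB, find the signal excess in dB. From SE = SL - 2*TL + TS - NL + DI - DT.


SE = SL - 2*TL + TS - NL + DI - DT = 228 - 2*93 + (-7) - 71 + 12 - 8 = -32

-32 dB


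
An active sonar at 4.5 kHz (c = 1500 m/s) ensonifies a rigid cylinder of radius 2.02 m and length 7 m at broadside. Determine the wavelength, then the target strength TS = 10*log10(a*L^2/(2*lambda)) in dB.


Step 1: lambda = c/f = 1500/4500 = 0.33333 m
Step 2: TS = 10*log10(a*L^2/(2*lambda)) = 10*log10(2.02*7^2/(2*0.33333)) = 21.72

21.72 dB


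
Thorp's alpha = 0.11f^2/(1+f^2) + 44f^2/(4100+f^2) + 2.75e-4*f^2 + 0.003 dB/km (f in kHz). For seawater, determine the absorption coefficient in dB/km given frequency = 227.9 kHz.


f^2 = 51938.41
alpha = 0.11*51938.41/(1+51938.41) + 44*51938.41/(4100+51938.41) + 2.75e-4*51938.41 + 0.003 = 55.177

55.177 dB/km


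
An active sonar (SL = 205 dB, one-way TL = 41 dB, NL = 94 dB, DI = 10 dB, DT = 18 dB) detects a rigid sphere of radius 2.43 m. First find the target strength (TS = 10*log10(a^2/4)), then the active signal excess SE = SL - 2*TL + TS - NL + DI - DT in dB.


Step 1: TS = 10*log10(2.43^2/4) = 1.69 dB
Step 2: SE = SL - 2*TL + TS - NL + DI - DT = 205 - 2*41 + (1.69) - 94 + 10 - 18 = 22.69

22.69 dB
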